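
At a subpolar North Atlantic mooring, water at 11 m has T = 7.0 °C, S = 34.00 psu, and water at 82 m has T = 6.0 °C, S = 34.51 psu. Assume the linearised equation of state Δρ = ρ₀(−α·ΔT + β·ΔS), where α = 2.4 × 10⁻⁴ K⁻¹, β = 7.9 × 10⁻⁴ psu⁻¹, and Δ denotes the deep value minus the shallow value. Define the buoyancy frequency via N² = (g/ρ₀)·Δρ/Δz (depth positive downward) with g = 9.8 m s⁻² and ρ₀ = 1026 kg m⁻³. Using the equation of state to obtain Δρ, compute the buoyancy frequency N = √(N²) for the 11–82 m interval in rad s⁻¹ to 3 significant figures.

9.42 × 10⁻³ rad s⁻¹

ΔT = -1.0 K, ΔS = +0.51 psu (deep − shallow).
Δρ/ρ₀ = −αΔT + βΔS = 2.40 × 10⁻⁴ + 4.029 × 10⁻⁴ = 6.429 × 10⁻⁴, so Δρ ≈ 0.6596 kg m⁻³.
N² = (g/ρ₀)·Δρ/Δz = g·(Δρ/ρ₀)/Δz = 9.8 × 6.429 × 10⁻⁴ / 71 = 8.8738 × 10⁻⁵ s⁻².
N = √(8.8738 × 10⁻⁵) = 9.4201 × 10⁻³ rad s⁻¹ ≈ 9.42 × 10⁻³ rad s⁻¹.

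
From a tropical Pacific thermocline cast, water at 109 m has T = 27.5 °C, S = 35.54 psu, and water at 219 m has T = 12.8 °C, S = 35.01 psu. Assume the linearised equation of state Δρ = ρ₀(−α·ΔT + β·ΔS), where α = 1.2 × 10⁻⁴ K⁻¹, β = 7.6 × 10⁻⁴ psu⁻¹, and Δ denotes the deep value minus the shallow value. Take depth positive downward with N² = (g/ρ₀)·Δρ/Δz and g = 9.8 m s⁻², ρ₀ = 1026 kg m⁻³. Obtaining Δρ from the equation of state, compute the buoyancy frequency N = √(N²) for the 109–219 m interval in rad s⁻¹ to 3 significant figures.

ΔT = -14.7 K, ΔS = -0.53 psu (deep − shallow).
Δρ/ρ₀ = −αΔT + βΔS = 1.764 × 10⁻³ − 4.028 × 10⁻⁴ = 1.3612 × 10⁻³, so Δρ ≈ 1.397 kg m⁻³.
N² = (g/ρ₀)·Δρ/Δz = g·(Δρ/ρ₀)/Δz = 9.8 × 1.3612 × 10⁻³ / 110 = 1.2127 × 10⁻⁴ s⁻².
N = √(1.2127 × 10⁻⁴) = 0.011012 rad s⁻¹ ≈ 0.0110 rad s⁻¹.

0.0110 rad s⁻¹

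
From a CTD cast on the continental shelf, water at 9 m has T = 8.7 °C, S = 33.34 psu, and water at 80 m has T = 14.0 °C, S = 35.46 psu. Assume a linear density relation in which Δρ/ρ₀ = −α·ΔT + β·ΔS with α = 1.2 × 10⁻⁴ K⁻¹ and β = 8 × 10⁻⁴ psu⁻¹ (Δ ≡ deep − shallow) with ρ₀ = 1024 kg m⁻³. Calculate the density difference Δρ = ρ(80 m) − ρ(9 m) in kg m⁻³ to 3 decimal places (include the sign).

ΔT = +5.3 K, ΔS = +2.12 psu (deep − shallow).
Δρ/ρ₀ = −(1.2 × 10⁻⁴)(+5.3) + (8 × 10⁻⁴)(+2.12) = 1.06 × 10⁻³.
Δρ = 1024 × (1.06 × 10⁻³) = +1.085 kg m⁻³.
Positive Δρ: denser below, stable.

+1.085 kg m⁻³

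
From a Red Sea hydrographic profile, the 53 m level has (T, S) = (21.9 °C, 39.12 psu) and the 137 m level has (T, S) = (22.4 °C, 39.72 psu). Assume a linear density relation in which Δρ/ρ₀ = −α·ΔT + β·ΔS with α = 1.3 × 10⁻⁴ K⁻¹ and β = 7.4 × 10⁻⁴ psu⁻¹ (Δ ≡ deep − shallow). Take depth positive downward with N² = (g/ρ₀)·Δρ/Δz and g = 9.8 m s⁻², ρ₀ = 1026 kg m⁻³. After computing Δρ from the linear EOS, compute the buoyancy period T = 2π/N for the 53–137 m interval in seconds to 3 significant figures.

945 s

ΔT = +0.5 K, ΔS = +0.60 psu (deep − shallow).
Δρ/ρ₀ = −αΔT + βΔS = -6.50 × 10⁻⁵ + 4.44 × 10⁻⁴ = 3.79 × 10⁻⁴, so Δρ ≈ 0.3889 kg m⁻³.
N² = (g/ρ₀)·Δρ/Δz = g·(Δρ/ρ₀)/Δz = 9.8 × 3.79 × 10⁻⁴ / 84 = 4.4217 × 10⁻⁵ s⁻².
N = √(4.4217 × 10⁻⁵) = 6.6496 × 10⁻³ rad s⁻¹ → T = 2π/N = 944.90 s ≈ 945 s.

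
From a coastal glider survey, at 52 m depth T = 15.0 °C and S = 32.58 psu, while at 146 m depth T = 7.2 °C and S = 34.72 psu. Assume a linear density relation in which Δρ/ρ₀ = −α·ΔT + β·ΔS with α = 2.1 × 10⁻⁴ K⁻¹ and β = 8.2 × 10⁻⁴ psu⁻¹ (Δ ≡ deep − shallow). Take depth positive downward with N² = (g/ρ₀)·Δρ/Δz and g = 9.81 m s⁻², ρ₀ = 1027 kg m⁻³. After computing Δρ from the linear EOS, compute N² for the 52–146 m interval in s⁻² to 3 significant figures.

ΔT = -7.8 K, ΔS = +2.14 psu (deep − shallow).
Δρ/ρ₀ = −αΔT + βΔS = 1.638 × 10⁻³ + 1.7548 × 10⁻³ = 3.3928 × 10⁻³, so Δρ ≈ 3.484 kg m⁻³.
N² = (g/ρ₀)·Δρ/Δz = g·(Δρ/ρ₀)/Δz = 9.81 × 3.3928 × 10⁻³ / 94 = 3.5408 × 10⁻⁴ s⁻² ≈ 3.54 × 10⁻⁴ s⁻².

3.54 × 10⁻⁴ s⁻²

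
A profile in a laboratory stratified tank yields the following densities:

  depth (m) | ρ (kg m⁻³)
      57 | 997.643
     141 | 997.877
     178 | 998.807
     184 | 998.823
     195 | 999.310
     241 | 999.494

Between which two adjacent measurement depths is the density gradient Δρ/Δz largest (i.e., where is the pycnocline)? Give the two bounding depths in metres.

184–195 m

Compute the density gradient over each adjacent pair:
  57–141 m: Δρ/Δz = 0.234/84 = 2.8 × 10⁻³ kg m⁻⁴
  141–178 m: Δρ/Δz = 0.930/37 = 0.025 kg m⁻⁴
  178–184 m: Δρ/Δz = 0.016/6 = 2.7 × 10⁻³ kg m⁻⁴
  184–195 m: Δρ/Δz = 0.487/11 = 0.044 kg m⁻⁴
  195–241 m: Δρ/Δz = 0.184/46 = 4.0 × 10⁻³ kg m⁻⁴
The largest gradient is in the 184–195 m interval — the pycnocline.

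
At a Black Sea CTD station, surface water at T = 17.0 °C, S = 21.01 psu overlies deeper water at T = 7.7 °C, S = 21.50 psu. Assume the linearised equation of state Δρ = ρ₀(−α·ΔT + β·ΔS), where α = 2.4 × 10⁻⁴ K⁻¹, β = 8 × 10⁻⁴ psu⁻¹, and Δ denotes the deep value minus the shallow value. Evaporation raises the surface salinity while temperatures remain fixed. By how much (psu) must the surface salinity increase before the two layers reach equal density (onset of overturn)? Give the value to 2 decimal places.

3.28 psu

Neutral buoyancy requires −α(T_deep − T_surf) + β(S_deep − S_surf′) = 0.
S_surf′ = S_deep − (α/β)·ΔT = 21.50 − (2.4 × 10⁻⁴/8 × 10⁻⁴)·(-9.3) = 24.2900 psu.
Increase required: 24.2900 − 21.01 = 3.2800 psu.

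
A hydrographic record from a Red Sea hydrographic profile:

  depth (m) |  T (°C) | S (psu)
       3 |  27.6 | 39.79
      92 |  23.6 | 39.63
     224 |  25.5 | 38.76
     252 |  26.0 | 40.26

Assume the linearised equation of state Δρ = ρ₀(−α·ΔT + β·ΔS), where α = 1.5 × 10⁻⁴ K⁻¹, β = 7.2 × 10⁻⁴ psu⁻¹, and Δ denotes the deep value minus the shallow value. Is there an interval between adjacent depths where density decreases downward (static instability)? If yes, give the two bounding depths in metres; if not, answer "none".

Evaluate Δρ/ρ₀ = −αΔT + βΔS across each adjacent pair:
  3–92 m: −αΔT+βΔS = −(1.5 × 10⁻⁴)(-4.0)+(7.2 × 10⁻⁴)(-0.16) = 4.8 × 10⁻⁴ → stable
  92–224 m: −αΔT+βΔS = −(1.5 × 10⁻⁴)(+1.9)+(7.2 × 10⁻⁴)(-0.87) = -9.1 × 10⁻⁴ → UNSTABLE
  224–252 m: −αΔT+βΔS = −(1.5 × 10⁻⁴)(+0.5)+(7.2 × 10⁻⁴)(+1.50) = 1.0 × 10⁻³ → stable
The 92–224 m interval has Δρ < 0: lighter water underlies denser water.

92–224 m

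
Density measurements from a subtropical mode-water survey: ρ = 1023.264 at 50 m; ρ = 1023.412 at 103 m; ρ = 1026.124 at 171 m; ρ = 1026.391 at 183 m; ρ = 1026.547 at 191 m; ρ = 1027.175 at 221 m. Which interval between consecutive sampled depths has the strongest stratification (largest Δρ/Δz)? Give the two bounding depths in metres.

103–171 m

Compute the density gradient over each adjacent pair:
  50–103 m: Δρ/Δz = 0.148/53 = 2.8 × 10⁻³ kg m⁻⁴
  103–171 m: Δρ/Δz = 2.712/68 = 0.040 kg m⁻⁴
  171–183 m: Δρ/Δz = 0.267/12 = 0.022 kg m⁻⁴
  183–191 m: Δρ/Δz = 0.156/8 = 0.019 kg m⁻⁴
  191–221 m: Δρ/Δz = 0.628/30 = 0.021 kg m⁻⁴
The largest gradient is in the 103–171 m interval — the pycnocline.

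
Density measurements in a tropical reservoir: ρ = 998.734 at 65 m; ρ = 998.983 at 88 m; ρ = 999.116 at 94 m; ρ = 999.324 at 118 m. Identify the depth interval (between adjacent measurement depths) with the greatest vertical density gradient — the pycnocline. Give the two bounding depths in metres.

88–94 m

Compute the density gradient over each adjacent pair:
  65–88 m: Δρ/Δz = 0.249/23 = 0.011 kg m⁻⁴
  88–94 m: Δρ/Δz = 0.133/6 = 0.022 kg m⁻⁴
  94–118 m: Δρ/Δz = 0.208/24 = 8.7 × 10⁻³ kg m⁻⁴
The largest gradient is in the 88–94 m interval — the pycnocline.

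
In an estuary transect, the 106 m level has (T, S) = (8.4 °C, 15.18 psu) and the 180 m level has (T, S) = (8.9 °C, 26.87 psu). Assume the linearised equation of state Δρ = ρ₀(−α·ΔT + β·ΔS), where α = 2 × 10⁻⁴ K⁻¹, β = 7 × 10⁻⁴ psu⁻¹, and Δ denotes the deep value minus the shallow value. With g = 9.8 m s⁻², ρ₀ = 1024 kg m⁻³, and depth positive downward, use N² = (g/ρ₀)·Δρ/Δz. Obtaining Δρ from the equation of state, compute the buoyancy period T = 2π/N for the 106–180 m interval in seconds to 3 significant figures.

ΔT = +0.5 K, ΔS = +11.69 psu (deep − shallow).
Δρ/ρ₀ = −αΔT + βΔS = -1.00 × 10⁻⁴ + 8.183 × 10⁻³ = 8.083 × 10⁻³, so Δρ ≈ 8.277 kg m⁻³.
N² = (g/ρ₀)·Δρ/Δz = g·(Δρ/ρ₀)/Δz = 9.8 × 8.083 × 10⁻³ / 74 = 1.0705 × 10⁻³ s⁻².
N = √(1.0705 × 10⁻³) = 0.032718 rad s⁻¹ → T = 2π/N = 192.04 s ≈ 192 s.

192 s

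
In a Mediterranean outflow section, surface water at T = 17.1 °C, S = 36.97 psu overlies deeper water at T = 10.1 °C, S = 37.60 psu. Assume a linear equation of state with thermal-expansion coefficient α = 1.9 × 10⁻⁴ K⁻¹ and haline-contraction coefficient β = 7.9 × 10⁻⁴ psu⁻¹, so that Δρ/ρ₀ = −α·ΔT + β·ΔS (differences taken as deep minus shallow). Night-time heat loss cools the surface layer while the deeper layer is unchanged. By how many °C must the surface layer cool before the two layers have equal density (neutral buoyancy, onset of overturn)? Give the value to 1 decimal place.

9.6 °C

Neutral buoyancy requires Δρ = 0, i.e. −α(T_deep − T_surf′) + β(S_deep − S_surf) = 0.
T_surf′ = T_deep − (β/α)·ΔS = 10.1 − (7.9 × 10⁻⁴/1.9 × 10⁻⁴)·(+0.63) = 7.481 °C.
Cooling required: 17.1 − (7.481) = 9.619 °C.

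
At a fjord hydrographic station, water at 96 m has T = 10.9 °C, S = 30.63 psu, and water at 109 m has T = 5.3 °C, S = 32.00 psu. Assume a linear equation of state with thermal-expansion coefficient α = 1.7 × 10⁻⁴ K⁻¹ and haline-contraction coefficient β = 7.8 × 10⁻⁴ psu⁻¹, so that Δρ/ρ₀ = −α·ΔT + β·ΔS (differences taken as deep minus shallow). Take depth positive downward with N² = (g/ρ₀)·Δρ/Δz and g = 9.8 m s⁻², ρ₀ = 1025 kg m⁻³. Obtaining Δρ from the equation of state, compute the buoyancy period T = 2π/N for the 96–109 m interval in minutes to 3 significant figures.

ΔT = -5.6 K, ΔS = +1.37 psu (deep − shallow).
Δρ/ρ₀ = −αΔT + βΔS = 9.52 × 10⁻⁴ + 1.0686 × 10⁻³ = 2.0206 × 10⁻³, so Δρ ≈ 2.071 kg m⁻³.
N² = (g/ρ₀)·Δρ/Δz = g·(Δρ/ρ₀)/Δz = 9.8 × 2.0206 × 10⁻³ / 13 = 1.5232 × 10⁻³ s⁻².
N = √(1.5232 × 10⁻³) = 0.039028 rad s⁻¹ → T = 2π/N = 160.99 s = 2.6832 min ≈ 2.68 min.

2.68 min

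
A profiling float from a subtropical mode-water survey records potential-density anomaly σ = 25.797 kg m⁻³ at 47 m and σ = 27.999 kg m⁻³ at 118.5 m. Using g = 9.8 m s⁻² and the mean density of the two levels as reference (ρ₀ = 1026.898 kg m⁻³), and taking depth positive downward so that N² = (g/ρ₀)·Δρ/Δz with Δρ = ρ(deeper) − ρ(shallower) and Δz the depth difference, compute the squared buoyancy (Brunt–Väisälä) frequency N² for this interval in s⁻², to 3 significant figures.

2.94 × 10⁻⁴ s⁻²

Δρ = 1027.999 − 1025.797 = 2.202 kg m⁻³ over Δz = 118.5 − 47 = 71.5 m.
N² = (9.8/1026.898) × (2.202/71.5) = 2.9391 × 10⁻⁴ s⁻² ≈ 2.94 × 10⁻⁴ s⁻².
Since Δρ > 0 the layer is stably stratified.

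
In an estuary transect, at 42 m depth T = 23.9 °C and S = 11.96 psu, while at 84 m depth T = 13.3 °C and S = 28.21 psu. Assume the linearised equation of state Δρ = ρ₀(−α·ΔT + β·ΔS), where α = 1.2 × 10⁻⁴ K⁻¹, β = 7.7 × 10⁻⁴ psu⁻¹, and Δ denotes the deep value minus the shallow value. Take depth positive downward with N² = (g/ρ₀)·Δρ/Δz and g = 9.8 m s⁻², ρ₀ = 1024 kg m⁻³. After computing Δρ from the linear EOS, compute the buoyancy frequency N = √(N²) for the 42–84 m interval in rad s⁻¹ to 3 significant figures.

0.0567 rad s⁻¹

ΔT = -10.6 K, ΔS = +16.25 psu (deep − shallow).
Δρ/ρ₀ = −αΔT + βΔS = 1.272 × 10⁻³ + 0.0125125 = 0.0137845, so Δρ ≈ 14.12 kg m⁻³.
N² = (g/ρ₀)·Δρ/Δz = g·(Δρ/ρ₀)/Δz = 9.8 × 0.0137845 / 42 = 3.2164 × 10⁻³ s⁻².
N = √(3.2164 × 10⁻³) = 0.056713 rad s⁻¹ ≈ 0.0567 rad s⁻¹.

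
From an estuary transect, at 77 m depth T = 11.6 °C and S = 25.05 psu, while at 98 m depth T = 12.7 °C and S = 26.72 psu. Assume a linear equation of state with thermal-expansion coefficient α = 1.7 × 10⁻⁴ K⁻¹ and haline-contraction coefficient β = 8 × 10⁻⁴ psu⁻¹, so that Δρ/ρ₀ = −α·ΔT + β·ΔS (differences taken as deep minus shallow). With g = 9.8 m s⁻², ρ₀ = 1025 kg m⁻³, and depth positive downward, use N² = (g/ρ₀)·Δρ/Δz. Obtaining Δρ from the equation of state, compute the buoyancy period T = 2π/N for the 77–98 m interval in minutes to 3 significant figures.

ΔT = +1.1 K, ΔS = +1.67 psu (deep − shallow).
Δρ/ρ₀ = −αΔT + βΔS = -1.87 × 10⁻⁴ + 1.336 × 10⁻³ = 1.149 × 10⁻³, so Δρ ≈ 1.178 kg m⁻³.
N² = (g/ρ₀)·Δρ/Δz = g·(Δρ/ρ₀)/Δz = 9.8 × 1.149 × 10⁻³ / 21 = 5.3620 × 10⁻⁴ s⁻².
N = √(5.3620 × 10⁻⁴) = 0.023156 rad s⁻¹ → T = 2π/N = 271.34 s = 4.5223 min ≈ 4.52 min.

4.52 min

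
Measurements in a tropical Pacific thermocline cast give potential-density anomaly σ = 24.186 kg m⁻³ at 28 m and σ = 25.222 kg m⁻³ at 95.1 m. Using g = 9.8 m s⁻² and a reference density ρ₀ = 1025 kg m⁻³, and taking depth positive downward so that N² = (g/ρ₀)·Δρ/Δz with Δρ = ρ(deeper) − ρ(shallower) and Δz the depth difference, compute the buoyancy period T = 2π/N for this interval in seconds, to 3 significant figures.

517 s

Δρ = 1025.222 − 1024.186 = 1.036 kg m⁻³ over Δz = 95.1 − 28 = 67.1 m.
N² = (9.8/1025) × (1.036/67.1) = 1.4762 × 10⁻⁴ s⁻².
N = √(1.4762 × 10⁻⁴) = 0.012150 rad s⁻¹, so T = 2π/N = 517.13 s ≈ 517 s.
N² > 0, so the interval is statically stable.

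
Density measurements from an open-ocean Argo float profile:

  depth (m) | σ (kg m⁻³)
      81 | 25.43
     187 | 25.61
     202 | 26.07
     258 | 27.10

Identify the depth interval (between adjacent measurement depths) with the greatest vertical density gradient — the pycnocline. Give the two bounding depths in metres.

Compute the density gradient over each adjacent pair:
  81–187 m: Δρ/Δz = 0.18/106 = 1.7 × 10⁻³ kg m⁻⁴
  187–202 m: Δρ/Δz = 0.46/15 = 0.031 kg m⁻⁴
  202–258 m: Δρ/Δz = 1.03/56 = 0.018 kg m⁻⁴
The largest gradient is in the 187–202 m interval — the pycnocline.

187–202 m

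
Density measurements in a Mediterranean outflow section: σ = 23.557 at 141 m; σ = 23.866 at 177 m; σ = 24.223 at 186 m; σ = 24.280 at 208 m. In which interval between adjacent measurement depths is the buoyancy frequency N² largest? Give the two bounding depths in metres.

Compute the density gradient over each adjacent pair:
  141–177 m: Δρ/Δz = 0.309/36 = 8.6 × 10⁻³ kg m⁻⁴
  177–186 m: Δρ/Δz = 0.357/9 = 0.040 kg m⁻⁴
  186–208 m: Δρ/Δz = 0.057/22 = 2.6 × 10⁻³ kg m⁻⁴
The largest gradient is in the 177–186 m interval — the pycnocline.

177–186 m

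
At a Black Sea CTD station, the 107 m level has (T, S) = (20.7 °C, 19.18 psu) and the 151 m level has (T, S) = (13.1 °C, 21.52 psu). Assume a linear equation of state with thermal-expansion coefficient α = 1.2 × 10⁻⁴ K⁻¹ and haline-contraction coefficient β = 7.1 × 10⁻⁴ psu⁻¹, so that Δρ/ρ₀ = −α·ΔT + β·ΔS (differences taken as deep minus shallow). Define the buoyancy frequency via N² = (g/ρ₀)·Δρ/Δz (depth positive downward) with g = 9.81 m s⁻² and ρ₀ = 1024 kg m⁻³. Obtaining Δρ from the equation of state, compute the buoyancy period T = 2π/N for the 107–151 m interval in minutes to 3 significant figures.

4.37 min

ΔT = -7.6 K, ΔS = +2.34 psu (deep − shallow).
Δρ/ρ₀ = −αΔT + βΔS = 9.12 × 10⁻⁴ + 1.6614 × 10⁻³ = 2.5734 × 10⁻³, so Δρ ≈ 2.635 kg m⁻³.
N² = (g/ρ₀)·Δρ/Δz = g·(Δρ/ρ₀)/Δz = 9.81 × 2.5734 × 10⁻³ / 44 = 5.7375 × 10⁻⁴ s⁻².
N = √(5.7375 × 10⁻⁴) = 0.023953 rad s⁻¹ → T = 2π/N = 262.31 s = 4.3718 min ≈ 4.37 min.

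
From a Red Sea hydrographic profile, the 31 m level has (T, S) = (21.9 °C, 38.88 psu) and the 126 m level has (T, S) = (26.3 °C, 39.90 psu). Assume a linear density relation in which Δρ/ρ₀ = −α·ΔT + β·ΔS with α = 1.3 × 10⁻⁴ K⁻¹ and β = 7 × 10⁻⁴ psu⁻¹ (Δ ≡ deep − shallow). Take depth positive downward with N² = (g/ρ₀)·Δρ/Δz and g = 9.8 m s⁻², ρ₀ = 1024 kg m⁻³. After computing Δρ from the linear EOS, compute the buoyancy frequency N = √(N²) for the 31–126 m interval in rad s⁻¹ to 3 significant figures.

ΔT = +4.4 K, ΔS = +1.02 psu (deep − shallow).
Δρ/ρ₀ = −αΔT + βΔS = -5.72 × 10⁻⁴ + 7.14 × 10⁻⁴ = 1.42 × 10⁻⁴, so Δρ ≈ 0.1454 kg m⁻³.
N² = (g/ρ₀)·Δρ/Δz = g·(Δρ/ρ₀)/Δz = 9.8 × 1.42 × 10⁻⁴ / 95 = 1.4648 × 10⁻⁵ s⁻².
N = √(1.4648 × 10⁻⁵) = 3.8273 × 10⁻³ rad s⁻¹ ≈ 3.83 × 10⁻³ rad s⁻¹.

3.83 × 10⁻³ rad s⁻¹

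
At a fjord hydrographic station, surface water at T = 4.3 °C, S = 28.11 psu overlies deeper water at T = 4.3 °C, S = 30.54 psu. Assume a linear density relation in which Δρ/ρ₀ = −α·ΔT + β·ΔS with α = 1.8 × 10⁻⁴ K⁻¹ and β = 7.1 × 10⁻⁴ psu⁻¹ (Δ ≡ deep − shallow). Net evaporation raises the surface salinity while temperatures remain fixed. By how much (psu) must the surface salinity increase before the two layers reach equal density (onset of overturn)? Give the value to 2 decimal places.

2.43 psu

Neutral buoyancy requires −α(T_deep − T_surf) + β(S_deep − S_surf′) = 0.
S_surf′ = S_deep − (α/β)·ΔT = 30.54 − (1.8 × 10⁻⁴/7.1 × 10⁻⁴)·(+0.0) = 30.5400 psu.
Increase required: 30.5400 − 28.11 = 2.4300 psu.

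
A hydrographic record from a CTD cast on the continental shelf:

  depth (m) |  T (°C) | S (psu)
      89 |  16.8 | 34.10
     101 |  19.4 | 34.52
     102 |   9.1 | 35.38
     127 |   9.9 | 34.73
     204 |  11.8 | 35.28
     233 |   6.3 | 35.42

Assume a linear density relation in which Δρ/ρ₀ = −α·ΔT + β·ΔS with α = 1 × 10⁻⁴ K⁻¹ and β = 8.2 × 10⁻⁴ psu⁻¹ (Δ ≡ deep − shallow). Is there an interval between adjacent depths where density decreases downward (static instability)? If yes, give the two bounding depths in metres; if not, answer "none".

102–127 m

Evaluate Δρ/ρ₀ = −αΔT + βΔS across each adjacent pair:
  89–101 m: −αΔT+βΔS = −(1 × 10⁻⁴)(+2.6)+(8.2 × 10⁻⁴)(+0.42) = 8.4 × 10⁻⁵ → stable
  101–102 m: −αΔT+βΔS = −(1 × 10⁻⁴)(-10.3)+(8.2 × 10⁻⁴)(+0.86) = 1.7 × 10⁻³ → stable
  102–127 m: −αΔT+βΔS = −(1 × 10⁻⁴)(+0.8)+(8.2 × 10⁻⁴)(-0.65) = -6.1 × 10⁻⁴ → UNSTABLE
  127–204 m: −αΔT+βΔS = −(1 × 10⁻⁴)(+1.9)+(8.2 × 10⁻⁴)(+0.55) = 2.6 × 10⁻⁴ → stable
  204–233 m: −αΔT+βΔS = −(1 × 10⁻⁴)(-5.5)+(8.2 × 10⁻⁴)(+0.14) = 6.6 × 10⁻⁴ → stable
The 102–127 m interval has Δρ < 0: lighter water underlies denser water.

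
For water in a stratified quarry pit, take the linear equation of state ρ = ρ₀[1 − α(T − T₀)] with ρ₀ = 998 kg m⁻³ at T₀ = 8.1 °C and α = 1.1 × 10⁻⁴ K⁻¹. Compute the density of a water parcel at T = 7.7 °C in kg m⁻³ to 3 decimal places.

998.044 kg m⁻³

T − T₀ = -0.4 K.
Bracket = 1 − α·(-0.4) = 1 + (4.40 × 10⁻⁵) = 1.0000440.
ρ = 998 × 1.0000440 = 998.044 kg m⁻³.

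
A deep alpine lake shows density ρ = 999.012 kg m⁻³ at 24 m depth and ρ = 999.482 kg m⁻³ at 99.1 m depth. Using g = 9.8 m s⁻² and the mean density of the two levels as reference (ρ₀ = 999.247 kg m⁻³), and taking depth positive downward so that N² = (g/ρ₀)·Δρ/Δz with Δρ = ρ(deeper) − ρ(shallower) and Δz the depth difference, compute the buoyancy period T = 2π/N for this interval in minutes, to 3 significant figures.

Δρ = 999.482 − 999.012 = 0.470 kg m⁻³ over Δz = 99.1 − 24 = 75.1 m.
N² = (9.8/999.247) × (0.470/75.1) = 6.1378 × 10⁻⁵ s⁻².
N = √(6.1378 × 10⁻⁵) = 7.8344 × 10⁻³ rad s⁻¹, so T = 2π/N = 802.00 s = 13.367 min ≈ 13.4 min.
A positive N² confirms static stability across the interval.

13.4 min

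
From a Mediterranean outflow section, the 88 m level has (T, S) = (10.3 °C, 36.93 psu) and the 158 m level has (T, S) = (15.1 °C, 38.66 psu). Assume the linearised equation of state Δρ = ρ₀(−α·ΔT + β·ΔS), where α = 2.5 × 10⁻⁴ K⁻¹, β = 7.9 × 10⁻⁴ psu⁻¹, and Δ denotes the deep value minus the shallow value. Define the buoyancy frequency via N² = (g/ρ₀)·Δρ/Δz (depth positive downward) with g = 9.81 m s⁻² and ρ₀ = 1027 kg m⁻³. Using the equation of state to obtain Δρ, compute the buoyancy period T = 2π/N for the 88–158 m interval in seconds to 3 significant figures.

ΔT = +4.8 K, ΔS = +1.73 psu (deep − shallow).
Δρ/ρ₀ = −αΔT + βΔS = -1.20 × 10⁻³ + 1.3667 × 10⁻³ = 1.667 × 10⁻⁴, so Δρ ≈ 0.1712 kg m⁻³.
N² = (g/ρ₀)·Δρ/Δz = g·(Δρ/ρ₀)/Δz = 9.81 × 1.667 × 10⁻⁴ / 70 = 2.3362 × 10⁻⁵ s⁻².
N = √(2.3362 × 10⁻⁵) = 4.8334 × 10⁻³ rad s⁻¹ → T = 2π/N = 1.3000 × 10³ s ≈ 1.30 × 10³ s.

1.30 × 10³ s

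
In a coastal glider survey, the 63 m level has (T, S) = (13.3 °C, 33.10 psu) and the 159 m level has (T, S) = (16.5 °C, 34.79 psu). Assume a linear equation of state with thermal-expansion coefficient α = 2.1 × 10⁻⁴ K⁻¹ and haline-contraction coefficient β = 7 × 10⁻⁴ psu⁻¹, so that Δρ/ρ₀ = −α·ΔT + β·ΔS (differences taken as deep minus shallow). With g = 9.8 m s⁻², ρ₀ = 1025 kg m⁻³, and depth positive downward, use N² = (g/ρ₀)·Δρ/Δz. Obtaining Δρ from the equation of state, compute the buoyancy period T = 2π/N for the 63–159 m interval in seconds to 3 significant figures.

870 s

ΔT = +3.2 K, ΔS = +1.69 psu (deep − shallow).
Δρ/ρ₀ = −αΔT + βΔS = -6.72 × 10⁻⁴ + 1.183 × 10⁻³ = 5.11 × 10⁻⁴, so Δρ ≈ 0.5238 kg m⁻³.
N² = (g/ρ₀)·Δρ/Δz = g·(Δρ/ρ₀)/Δz = 9.8 × 5.11 × 10⁻⁴ / 96 = 5.2165 × 10⁻⁵ s⁻².
N = √(5.2165 × 10⁻⁵) = 7.2225 × 10⁻³ rad s⁻¹ → T = 2π/N = 869.95 s ≈ 870 s.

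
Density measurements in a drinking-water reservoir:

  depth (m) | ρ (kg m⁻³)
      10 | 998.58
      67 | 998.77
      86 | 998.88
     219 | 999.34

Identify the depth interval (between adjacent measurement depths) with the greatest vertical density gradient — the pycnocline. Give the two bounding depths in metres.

67–86 m

Compute the density gradient over each adjacent pair:
  10–67 m: Δρ/Δz = 0.19/57 = 3.3 × 10⁻³ kg m⁻⁴
  67–86 m: Δρ/Δz = 0.11/19 = 5.8 × 10⁻³ kg m⁻⁴
  86–219 m: Δρ/Δz = 0.46/133 = 3.5 × 10⁻³ kg m⁻⁴
The largest gradient is in the 67–86 m interval — the pycnocline.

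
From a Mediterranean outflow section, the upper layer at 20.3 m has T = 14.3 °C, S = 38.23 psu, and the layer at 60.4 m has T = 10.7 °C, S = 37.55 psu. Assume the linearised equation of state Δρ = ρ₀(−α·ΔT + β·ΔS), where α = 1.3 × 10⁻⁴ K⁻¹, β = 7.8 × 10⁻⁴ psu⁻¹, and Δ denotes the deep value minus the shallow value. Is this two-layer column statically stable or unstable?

unstable

ΔT = 10.7 − 14.3 = -3.6 K and ΔS = 37.55 − 38.23 = -0.68 psu (deep − shallow).
−αΔT = 4.68 × 10⁻⁴; βΔS = -5.304 × 10⁻⁴; sum Δρ/ρ₀ = -6.24 × 10⁻⁵.
Δρ/ρ₀ < 0, so Δρ < 0: deeper water is lighter → statically unstable; the column would overturn.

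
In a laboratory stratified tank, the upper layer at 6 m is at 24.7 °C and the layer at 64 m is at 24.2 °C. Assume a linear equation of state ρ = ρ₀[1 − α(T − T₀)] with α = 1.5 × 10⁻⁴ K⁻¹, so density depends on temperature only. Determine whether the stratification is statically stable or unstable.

ΔT = 24.2 − 24.7 = -0.5 K, so Δρ/ρ₀ = −αΔT = 7.50 × 10⁻⁵.
Δρ/ρ₀ > 0, so Δρ > 0: deeper water is denser → statically stable.

stable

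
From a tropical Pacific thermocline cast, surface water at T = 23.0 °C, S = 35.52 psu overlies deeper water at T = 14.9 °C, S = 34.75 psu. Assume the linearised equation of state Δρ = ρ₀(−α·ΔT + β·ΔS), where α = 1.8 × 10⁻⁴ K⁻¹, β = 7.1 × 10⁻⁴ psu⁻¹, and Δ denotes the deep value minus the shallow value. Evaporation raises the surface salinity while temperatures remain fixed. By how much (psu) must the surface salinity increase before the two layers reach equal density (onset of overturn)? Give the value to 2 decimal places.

1.28 psu

Neutral buoyancy requires −α(T_deep − T_surf) + β(S_deep − S_surf′) = 0.
S_surf′ = S_deep − (α/β)·ΔT = 34.75 − (1.8 × 10⁻⁴/7.1 × 10⁻⁴)·(-8.1) = 36.8035 psu.
Increase required: 36.8035 − 35.52 = 1.2835 psu.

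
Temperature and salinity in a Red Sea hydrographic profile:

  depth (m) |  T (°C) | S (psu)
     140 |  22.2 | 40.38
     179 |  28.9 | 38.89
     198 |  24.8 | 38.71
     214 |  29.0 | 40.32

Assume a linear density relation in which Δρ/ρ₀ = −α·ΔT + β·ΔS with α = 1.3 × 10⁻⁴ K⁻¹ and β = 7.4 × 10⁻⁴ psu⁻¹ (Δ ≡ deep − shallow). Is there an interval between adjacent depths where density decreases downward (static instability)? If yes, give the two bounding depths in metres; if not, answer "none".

140–179 m

Evaluate Δρ/ρ₀ = −αΔT + βΔS across each adjacent pair:
  140–179 m: −αΔT+βΔS = −(1.3 × 10⁻⁴)(+6.7)+(7.4 × 10⁻⁴)(-1.49) = -2.0 × 10⁻³ → UNSTABLE
  179–198 m: −αΔT+βΔS = −(1.3 × 10⁻⁴)(-4.1)+(7.4 × 10⁻⁴)(-0.18) = 4.0 × 10⁻⁴ → stable
  198–214 m: −αΔT+βΔS = −(1.3 × 10⁻⁴)(+4.2)+(7.4 × 10⁻⁴)(+1.61) = 6.5 × 10⁻⁴ → stable
The 140–179 m interval has Δρ < 0: lighter water underlies denser water.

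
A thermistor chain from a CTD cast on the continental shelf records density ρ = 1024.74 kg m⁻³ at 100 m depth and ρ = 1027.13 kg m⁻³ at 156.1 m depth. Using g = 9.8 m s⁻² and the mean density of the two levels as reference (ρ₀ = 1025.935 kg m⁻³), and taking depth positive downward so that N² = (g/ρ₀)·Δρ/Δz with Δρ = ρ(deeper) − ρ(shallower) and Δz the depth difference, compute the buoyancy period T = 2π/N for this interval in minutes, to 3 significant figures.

5.19 min

Δρ = 1027.13 − 1024.74 = 2.39 kg m⁻³ over Δz = 156.1 − 100 = 56.1 m.
N² = (9.8/1025.935) × (2.39/56.1) = 4.0695 × 10⁻⁴ s⁻².
N = √(4.0695 × 10⁻⁴) = 0.020173 rad s⁻¹, so T = 2π/N = 311.47 s = 5.1912 min ≈ 5.19 min.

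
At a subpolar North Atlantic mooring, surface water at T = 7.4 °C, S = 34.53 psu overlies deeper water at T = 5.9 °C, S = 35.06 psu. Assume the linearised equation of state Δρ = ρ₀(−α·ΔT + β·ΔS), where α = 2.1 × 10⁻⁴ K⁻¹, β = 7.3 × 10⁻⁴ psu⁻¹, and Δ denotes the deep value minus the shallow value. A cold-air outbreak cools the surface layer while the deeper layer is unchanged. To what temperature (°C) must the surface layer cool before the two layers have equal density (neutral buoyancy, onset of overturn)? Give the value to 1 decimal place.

4.1 °C

Neutral buoyancy requires Δρ = 0, i.e. −α(T_deep − T_surf′) + β(S_deep − S_surf) = 0.
T_surf′ = T_deep − (β/α)·ΔS = 5.9 − (7.3 × 10⁻⁴/2.1 × 10⁻⁴)·(+0.53) = 4.058 °C.
Cooling required: 7.4 − (4.058) = 3.342 °C.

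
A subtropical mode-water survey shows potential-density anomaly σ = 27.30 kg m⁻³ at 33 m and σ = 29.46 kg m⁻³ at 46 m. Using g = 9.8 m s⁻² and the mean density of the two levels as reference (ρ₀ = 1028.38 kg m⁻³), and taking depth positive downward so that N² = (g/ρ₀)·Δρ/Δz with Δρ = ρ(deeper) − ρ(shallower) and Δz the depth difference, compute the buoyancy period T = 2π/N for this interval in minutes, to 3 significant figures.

2.63 min

Δρ = 1029.46 − 1027.30 = 2.16 kg m⁻³ over Δz = 46 − 33 = 13 m.
N² = (9.8/1028.38) × (2.16/13) = 1.5834 × 10⁻³ s⁻².
N = √(1.5834 × 10⁻³) = 0.039792 rad s⁻¹, so T = 2π/N = 157.90 s = 2.6317 min ≈ 2.63 min.
A positive N² confirms static stability across the interval.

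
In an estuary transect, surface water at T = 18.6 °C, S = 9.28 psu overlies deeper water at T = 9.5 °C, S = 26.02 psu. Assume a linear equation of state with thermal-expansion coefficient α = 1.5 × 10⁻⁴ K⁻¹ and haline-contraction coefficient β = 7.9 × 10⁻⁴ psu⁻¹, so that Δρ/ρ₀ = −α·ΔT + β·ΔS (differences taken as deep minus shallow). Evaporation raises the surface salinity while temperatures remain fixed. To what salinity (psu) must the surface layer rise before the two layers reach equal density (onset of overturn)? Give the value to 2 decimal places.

Neutral buoyancy requires −α(T_deep − T_surf) + β(S_deep − S_surf′) = 0.
S_surf′ = S_deep − (α/β)·ΔT = 26.02 − (1.5 × 10⁻⁴/7.9 × 10⁻⁴)·(-9.1) = 27.7478 psu.
Increase required: 27.7478 − 9.28 = 18.4678 psu.

27.75 psu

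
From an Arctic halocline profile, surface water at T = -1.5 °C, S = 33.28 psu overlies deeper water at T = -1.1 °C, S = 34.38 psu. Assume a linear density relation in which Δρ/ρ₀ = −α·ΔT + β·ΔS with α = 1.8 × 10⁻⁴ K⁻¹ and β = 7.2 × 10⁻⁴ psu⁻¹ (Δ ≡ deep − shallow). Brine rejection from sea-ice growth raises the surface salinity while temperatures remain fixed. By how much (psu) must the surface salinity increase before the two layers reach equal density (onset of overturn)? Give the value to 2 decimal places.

1.00 psu

Neutral buoyancy requires −α(T_deep − T_surf) + β(S_deep − S_surf′) = 0.
S_surf′ = S_deep − (α/β)·ΔT = 34.38 − (1.8 × 10⁻⁴/7.2 × 10⁻⁴)·(+0.4) = 34.2800 psu.
Increase required: 34.2800 − 33.28 = 1.0000 psu.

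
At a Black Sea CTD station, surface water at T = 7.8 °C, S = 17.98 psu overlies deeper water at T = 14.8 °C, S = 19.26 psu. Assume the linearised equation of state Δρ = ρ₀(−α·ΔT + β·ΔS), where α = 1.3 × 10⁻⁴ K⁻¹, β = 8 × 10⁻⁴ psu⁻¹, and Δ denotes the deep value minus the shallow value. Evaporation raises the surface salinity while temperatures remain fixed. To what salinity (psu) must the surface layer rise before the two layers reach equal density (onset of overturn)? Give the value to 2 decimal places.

18.12 psu

Neutral buoyancy requires −α(T_deep − T_surf) + β(S_deep − S_surf′) = 0.
S_surf′ = S_deep − (α/β)·ΔT = 19.26 − (1.3 × 10⁻⁴/8 × 10⁻⁴)·(+7.0) = 18.1225 psu.
Increase required: 18.1225 − 17.98 = 0.1425 psu.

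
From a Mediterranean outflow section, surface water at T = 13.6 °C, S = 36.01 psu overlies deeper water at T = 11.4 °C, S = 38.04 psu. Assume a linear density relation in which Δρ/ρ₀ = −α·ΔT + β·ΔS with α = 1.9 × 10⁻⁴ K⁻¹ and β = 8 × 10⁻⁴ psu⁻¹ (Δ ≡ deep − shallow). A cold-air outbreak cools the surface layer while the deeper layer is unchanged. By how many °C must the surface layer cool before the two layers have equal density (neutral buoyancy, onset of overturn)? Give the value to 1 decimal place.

10.7 °C

Neutral buoyancy requires Δρ = 0, i.e. −α(T_deep − T_surf′) + β(S_deep − S_surf) = 0.
T_surf′ = T_deep − (β/α)·ΔS = 11.4 − (8 × 10⁻⁴/1.9 × 10⁻⁴)·(+2.03) = 2.853 °C.
Cooling required: 13.6 − (2.853) = 10.747 °C.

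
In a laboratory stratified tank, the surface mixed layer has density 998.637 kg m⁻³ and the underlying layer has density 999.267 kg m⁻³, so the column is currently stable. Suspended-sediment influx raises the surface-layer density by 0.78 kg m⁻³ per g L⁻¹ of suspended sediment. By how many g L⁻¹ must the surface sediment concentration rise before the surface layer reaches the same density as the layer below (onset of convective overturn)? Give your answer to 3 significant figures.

0.808 g L⁻¹

Density deficit of the surface layer: 999.267 − 998.637 = 0.63 kg m⁻³.
Required change = 0.63 / 0.78 = 0.808 g L⁻¹.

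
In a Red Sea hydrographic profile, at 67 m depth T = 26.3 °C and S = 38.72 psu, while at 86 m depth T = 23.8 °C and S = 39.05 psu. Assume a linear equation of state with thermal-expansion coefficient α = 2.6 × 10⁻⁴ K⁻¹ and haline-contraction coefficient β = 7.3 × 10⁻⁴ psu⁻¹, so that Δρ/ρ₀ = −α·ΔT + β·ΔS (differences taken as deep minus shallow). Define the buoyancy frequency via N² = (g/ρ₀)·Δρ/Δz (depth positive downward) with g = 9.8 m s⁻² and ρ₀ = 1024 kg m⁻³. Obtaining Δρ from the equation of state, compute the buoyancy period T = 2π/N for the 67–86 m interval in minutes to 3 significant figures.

4.89 min

ΔT = -2.5 K, ΔS = +0.33 psu (deep − shallow).
Δρ/ρ₀ = −αΔT + βΔS = 6.50 × 10⁻⁴ + 2.409 × 10⁻⁴ = 8.909 × 10⁻⁴, so Δρ ≈ 0.9123 kg m⁻³.
N² = (g/ρ₀)·Δρ/Δz = g·(Δρ/ρ₀)/Δz = 9.8 × 8.909 × 10⁻⁴ / 19 = 4.5952 × 10⁻⁴ s⁻².
N = √(4.5952 × 10⁻⁴) = 0.021436 rad s⁻¹ → T = 2π/N = 293.11 s = 4.8852 min ≈ 4.89 min.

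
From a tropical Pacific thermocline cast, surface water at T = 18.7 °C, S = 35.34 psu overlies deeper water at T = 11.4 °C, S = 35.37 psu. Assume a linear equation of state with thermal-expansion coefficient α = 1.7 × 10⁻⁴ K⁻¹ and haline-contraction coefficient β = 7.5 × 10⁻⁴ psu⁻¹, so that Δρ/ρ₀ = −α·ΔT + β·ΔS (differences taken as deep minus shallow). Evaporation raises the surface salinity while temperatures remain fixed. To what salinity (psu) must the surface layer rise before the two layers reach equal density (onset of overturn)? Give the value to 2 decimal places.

37.02 psu

Neutral buoyancy requires −α(T_deep − T_surf) + β(S_deep − S_surf′) = 0.
S_surf′ = S_deep − (α/β)·ΔT = 35.37 − (1.7 × 10⁻⁴/7.5 × 10⁻⁴)·(-7.3) = 37.0247 psu.
Increase required: 37.0247 − 35.34 = 1.6847 psu.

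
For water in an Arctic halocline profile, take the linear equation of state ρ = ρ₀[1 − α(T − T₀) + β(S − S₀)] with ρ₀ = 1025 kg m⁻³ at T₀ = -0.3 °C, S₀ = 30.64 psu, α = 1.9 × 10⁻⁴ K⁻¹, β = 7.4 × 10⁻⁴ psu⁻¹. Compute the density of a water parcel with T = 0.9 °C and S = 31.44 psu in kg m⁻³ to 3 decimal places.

1025.373 kg m⁻³

T − T₀ = +1.2 K, S − S₀ = +0.80 psu.
Bracket = 1 − α·(+1.2) + β·(+0.80) = 1 + (3.64 × 10⁻⁴) = 1.0003640.
ρ = 1025 × 1.0003640 = 1025.373 kg m⁻³.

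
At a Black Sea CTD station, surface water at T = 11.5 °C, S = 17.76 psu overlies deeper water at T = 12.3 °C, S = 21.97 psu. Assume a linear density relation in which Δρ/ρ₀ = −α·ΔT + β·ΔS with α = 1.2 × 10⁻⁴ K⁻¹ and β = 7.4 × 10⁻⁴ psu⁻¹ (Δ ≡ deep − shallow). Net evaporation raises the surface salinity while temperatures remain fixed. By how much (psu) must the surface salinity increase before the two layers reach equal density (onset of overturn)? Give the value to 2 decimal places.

Neutral buoyancy requires −α(T_deep − T_surf) + β(S_deep − S_surf′) = 0.
S_surf′ = S_deep − (α/β)·ΔT = 21.97 − (1.2 × 10⁻⁴/7.4 × 10⁻⁴)·(+0.8) = 21.8403 psu.
Increase required: 21.8403 − 17.76 = 4.0803 psu.

4.08 psu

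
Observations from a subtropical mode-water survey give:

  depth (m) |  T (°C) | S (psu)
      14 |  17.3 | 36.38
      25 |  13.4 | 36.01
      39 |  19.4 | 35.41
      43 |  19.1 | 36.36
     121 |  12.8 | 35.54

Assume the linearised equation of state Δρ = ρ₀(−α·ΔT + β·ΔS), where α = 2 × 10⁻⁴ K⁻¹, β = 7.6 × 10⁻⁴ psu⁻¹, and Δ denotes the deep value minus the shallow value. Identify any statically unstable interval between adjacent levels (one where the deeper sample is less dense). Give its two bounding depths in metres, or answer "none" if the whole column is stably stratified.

Evaluate Δρ/ρ₀ = −αΔT + βΔS across each adjacent pair:
  14–25 m: −αΔT+βΔS = −(2 × 10⁻⁴)(-3.9)+(7.6 × 10⁻⁴)(-0.37) = 5.0 × 10⁻⁴ → stable
  25–39 m: −αΔT+βΔS = −(2 × 10⁻⁴)(+6.0)+(7.6 × 10⁻⁴)(-0.60) = -1.7 × 10⁻³ → UNSTABLE
  39–43 m: −αΔT+βΔS = −(2 × 10⁻⁴)(-0.3)+(7.6 × 10⁻⁴)(+0.95) = 7.8 × 10⁻⁴ → stable
  43–121 m: −αΔT+βΔS = −(2 × 10⁻⁴)(-6.3)+(7.6 × 10⁻⁴)(-0.82) = 6.4 × 10⁻⁴ → stable
The 25–39 m interval has Δρ < 0: lighter water underlies denser water.

25–39 m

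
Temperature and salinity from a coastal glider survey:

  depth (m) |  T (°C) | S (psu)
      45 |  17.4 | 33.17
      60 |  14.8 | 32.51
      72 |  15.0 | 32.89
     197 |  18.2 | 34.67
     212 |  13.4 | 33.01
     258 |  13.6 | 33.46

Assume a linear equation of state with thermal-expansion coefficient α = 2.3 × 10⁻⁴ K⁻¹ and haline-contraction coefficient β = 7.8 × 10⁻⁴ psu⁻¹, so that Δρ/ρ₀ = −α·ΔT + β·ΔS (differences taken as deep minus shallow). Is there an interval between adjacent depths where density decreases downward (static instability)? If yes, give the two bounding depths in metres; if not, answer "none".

Evaluate Δρ/ρ₀ = −αΔT + βΔS across each adjacent pair:
  45–60 m: −αΔT+βΔS = −(2.3 × 10⁻⁴)(-2.6)+(7.8 × 10⁻⁴)(-0.66) = 8.3 × 10⁻⁵ → stable
  60–72 m: −αΔT+βΔS = −(2.3 × 10⁻⁴)(+0.2)+(7.8 × 10⁻⁴)(+0.38) = 2.5 × 10⁻⁴ → stable
  72–197 m: −αΔT+βΔS = −(2.3 × 10⁻⁴)(+3.2)+(7.8 × 10⁻⁴)(+1.78) = 6.5 × 10⁻⁴ → stable
  197–212 m: −αΔT+βΔS = −(2.3 × 10⁻⁴)(-4.8)+(7.8 × 10⁻⁴)(-1.66) = -1.9 × 10⁻⁴ → UNSTABLE
  212–258 m: −αΔT+βΔS = −(2.3 × 10⁻⁴)(+0.2)+(7.8 × 10⁻⁴)(+0.45) = 3.1 × 10⁻⁴ → stable
The 197–212 m interval has Δρ < 0: lighter water underlies denser water.

197–212 m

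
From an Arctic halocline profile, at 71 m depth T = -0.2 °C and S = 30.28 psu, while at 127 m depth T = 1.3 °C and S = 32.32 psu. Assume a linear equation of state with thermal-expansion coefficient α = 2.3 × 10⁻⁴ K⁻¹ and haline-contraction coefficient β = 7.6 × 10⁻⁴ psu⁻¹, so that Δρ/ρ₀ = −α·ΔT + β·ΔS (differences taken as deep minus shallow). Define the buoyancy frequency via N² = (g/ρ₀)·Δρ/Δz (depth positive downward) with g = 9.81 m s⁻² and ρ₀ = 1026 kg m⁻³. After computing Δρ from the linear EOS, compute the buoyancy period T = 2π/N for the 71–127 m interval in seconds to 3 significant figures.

ΔT = +1.5 K, ΔS = +2.04 psu (deep − shallow).
Δρ/ρ₀ = −αΔT + βΔS = -3.45 × 10⁻⁴ + 1.5504 × 10⁻³ = 1.2054 × 10⁻³, so Δρ ≈ 1.237 kg m⁻³.
N² = (g/ρ₀)·Δρ/Δz = g·(Δρ/ρ₀)/Δz = 9.81 × 1.2054 × 10⁻³ / 56 = 2.1116 × 10⁻⁴ s⁻².
N = √(2.1116 × 10⁻⁴) = 0.014531 rad s⁻¹ → T = 2π/N = 432.40 s ≈ 432 s.

432 s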